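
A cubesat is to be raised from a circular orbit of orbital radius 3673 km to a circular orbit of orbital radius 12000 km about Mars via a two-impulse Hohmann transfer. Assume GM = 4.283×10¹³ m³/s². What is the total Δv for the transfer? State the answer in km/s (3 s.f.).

Δv_total ≈ 1.41 km/s

r₁ = 3673 km = 3.673×10⁶ m.
r₂ = 12000 km = 1.200×10⁷ m.
Transfer ellipse a_t = (r₁ + r₂)/2 = 7.836×10⁶ m.
At r₁: circular v_c1 = √(μ/r₁) = 3415 m/s; transfer-periapsis v_p = √[μ(2/r₁ − 1/a_t)] = 4226 m/s.
Δv₁ = v_p − v_c1 = 810.9 m/s.
At r₂: circular v_c2 = √(μ/r₂) = 1889 m/s; transfer-apoapsis v_a = √[μ(2/r₂ − 1/a_t)] = 1293 m/s.
Δv₂ = v_c2 − v_a = 595.8 m/s.
Total Δv = Δv₁ + Δv₂ = 1407 m/s = 1.407 km/s.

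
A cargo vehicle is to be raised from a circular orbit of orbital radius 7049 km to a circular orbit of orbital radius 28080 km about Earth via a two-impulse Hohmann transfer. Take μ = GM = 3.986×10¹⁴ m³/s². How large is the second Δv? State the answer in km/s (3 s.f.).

Δv ≈ 1.38 km/s

r₁ = 7049 km = 7.049×10⁶ m.
r₂ = 28080 km = 2.808×10⁷ m.
Transfer ellipse a_t = (r₁ + r₂)/2 = 1.756×10⁷ m.
At r₁: circular v_c1 = √(μ/r₁) = 7520 m/s; transfer-perigee v_p = √[μ(2/r₁ − 1/a_t)] = 9508 m/s.
At r₂: circular v_c2 = √(μ/r₂) = 3768 m/s; transfer-apogee v_a = √[μ(2/r₂ − 1/a_t)] = 2387 m/s.
Δv₂ = v_c2 − v_a = 1381 m/s.
= 1.381 km/s.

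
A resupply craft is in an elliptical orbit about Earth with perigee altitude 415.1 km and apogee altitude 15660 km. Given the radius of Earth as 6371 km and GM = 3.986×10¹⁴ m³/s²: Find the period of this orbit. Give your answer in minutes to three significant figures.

r_p = 6371 + 415.1 = 6786.1 km = 6.7861×10⁶ m.
r_a = 6371 + 15660 = 22031 km = 2.2031×10⁷ m.
Semi-major axis a = (r_p + r_a)/2 = (6786.1 + 22031)/2 = 14409 km = 1.441×10⁷ m.
By Kepler's third law T = 2π√(a³/μ) = 2π × 2.739×10³ = 1.721×10⁴ s.
= 286.9 minutes.

T ≈ 287 minutes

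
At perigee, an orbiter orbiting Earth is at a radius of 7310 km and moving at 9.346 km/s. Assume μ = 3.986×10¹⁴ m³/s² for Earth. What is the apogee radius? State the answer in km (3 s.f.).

apogee radius ≈ 29400 km

r_p = 7.310×10⁶ m.
Specific energy ε = v²/2 − μ/r = -1.085×10⁷ J/kg, so a = −μ/(2ε) = 1.836×10⁷ m.
The apsides satisfy r_p + r_a = 2a, so the apogee radius is 2a − r_p = 2.941×10⁷ m = 29413 km.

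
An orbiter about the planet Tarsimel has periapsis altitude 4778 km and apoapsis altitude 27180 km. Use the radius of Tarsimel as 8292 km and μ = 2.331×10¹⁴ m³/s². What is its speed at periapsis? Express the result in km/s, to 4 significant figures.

r_p = 8292 + 4778 = 13070 km = 1.3070×10⁷ m.
r_a = 8292 + 27180 = 35472 km = 3.5472×10⁷ m.
Semi-major axis a = (r_p + r_a)/2 = 24271 km = 2.427×10⁷ m.
Vis-viva: v² = μ(2/r − 1/a) = 2.331×10¹⁴ × (1.530×10⁻⁷ − 4.120×10⁻⁸) = 2.607×10⁷ m²/s².
v = 5105 m/s = 5.105 km/s.

v ≈ 5.105 km/s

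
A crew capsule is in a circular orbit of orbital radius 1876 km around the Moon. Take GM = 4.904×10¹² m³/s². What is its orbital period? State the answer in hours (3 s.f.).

T ≈ 2.03 hours

r = 1876 km = 1.876×10⁶ m.
Kepler's third law: T = 2π√(r³/μ) = 2π√((1.876×10⁶)³ / 4.904×10¹²).
r³/μ = 1.346×10⁶ s², so T = 2π × 1.160×10³ = 7.290×10³ s.
Converting: 7.290×10³ s ÷ 3600 = 2.025 hours.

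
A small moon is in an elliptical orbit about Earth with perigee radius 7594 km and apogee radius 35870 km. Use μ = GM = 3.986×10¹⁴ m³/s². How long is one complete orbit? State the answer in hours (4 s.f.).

T ≈ 8.856 hours

Semi-major axis a = (r_p + r_a)/2 = (7594.0 + 35870)/2 = 21732 km = 2.173×10⁷ m.
By Kepler's third law T = 2π√(a³/μ) = 2π × 5.074×10³ = 3.188×10⁴ s.
= 8.856 hours.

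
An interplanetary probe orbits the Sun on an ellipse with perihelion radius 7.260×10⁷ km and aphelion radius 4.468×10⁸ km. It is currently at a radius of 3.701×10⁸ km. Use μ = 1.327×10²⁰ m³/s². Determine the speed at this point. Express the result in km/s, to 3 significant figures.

Semi-major axis a = (r_p + r_a)/2 = 2.5970×10⁸ km = 2.597×10¹¹ m.
Vis-viva: v² = μ(2/r − 1/a) = 1.327×10²⁰ × (5.404×10⁻¹² − 3.851×10⁻¹²) = 2.061×10⁸ m²/s².
v = 14360 m/s = 14.36 km/s.

v ≈ 14.4 km/s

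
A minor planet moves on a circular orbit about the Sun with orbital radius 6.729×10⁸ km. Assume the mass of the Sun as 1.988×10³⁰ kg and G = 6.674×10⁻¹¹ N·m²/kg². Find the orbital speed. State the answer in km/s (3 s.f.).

v ≈ 14.0 km/s

μ = GM = 6.674×10⁻¹¹ × 1.988×10³⁰ = 1.327×10²⁰ m³/s².
r = 6.729×10⁸ km = 6.729×10¹¹ m.
For a circular orbit v = √(μ/r) = √(1.327×10²⁰ / 6.729×10¹¹) = √(1.972×10⁸) = 14040 m/s.
That is 14.04 km/s.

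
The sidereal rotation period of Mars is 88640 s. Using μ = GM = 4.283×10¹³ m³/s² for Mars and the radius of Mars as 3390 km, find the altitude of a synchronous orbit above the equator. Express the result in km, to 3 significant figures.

A synchronous orbit has period T, so by Kepler's third law a = (μT²/4π²)^(1/3).
μT²/4π² = 4.283×10¹³ × (8.864×10⁴)² / 39.48 = 8.524×10²¹ m³.
a = 2.043×10⁷ m = 20428 km.
Altitude h = a − R = 20428 − 3390 = 17038 km.

h_sync ≈ 17000 km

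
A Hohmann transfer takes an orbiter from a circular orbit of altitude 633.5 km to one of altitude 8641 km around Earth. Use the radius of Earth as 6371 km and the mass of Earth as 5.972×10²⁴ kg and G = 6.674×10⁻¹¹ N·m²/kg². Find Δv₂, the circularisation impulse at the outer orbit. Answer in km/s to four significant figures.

μ = GM = 6.674×10⁻¹¹ × 5.972×10²⁴ = 3.986×10¹⁴ m³/s².
r₁ = 6371 + 633.5 = 7004.5 km = 7.0045×10⁶ m.
r₂ = 6371 + 8641 = 15012 km = 1.5012×10⁷ m.
Transfer ellipse a_t = (r₁ + r₂)/2 = 1.101×10⁷ m.
At r₁: circular v_c1 = √(μ/r₁) = 7543 m/s; transfer-perigee v_p = √[μ(2/r₁ − 1/a_t)] = 8809 m/s.
At r₂: circular v_c2 = √(μ/r₂) = 5153 m/s; transfer-apogee v_a = √[μ(2/r₂ − 1/a_t)] = 4110 m/s.
Δv₂ = v_c2 − v_a = 1042 m/s.
= 1.042 km/s.

Δv ≈ 1.042 km/s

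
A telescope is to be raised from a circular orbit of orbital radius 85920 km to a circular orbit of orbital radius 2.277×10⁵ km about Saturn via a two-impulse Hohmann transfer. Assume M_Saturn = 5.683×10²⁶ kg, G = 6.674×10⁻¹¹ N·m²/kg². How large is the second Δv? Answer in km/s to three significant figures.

μ = GM = 6.674×10⁻¹¹ × 5.683×10²⁶ = 3.793×10¹⁶ m³/s².
r₁ = 85920 km = 8.592×10⁷ m.
r₂ = 2.277×10⁵ km = 2.277×10⁸ m.
Transfer ellipse a_t = (r₁ + r₂)/2 = 1.568×10⁸ m.
At r₁: circular v_c1 = √(μ/r₁) = 21010 m/s; transfer-perikrone v_p = √[μ(2/r₁ − 1/a_t)] = 25320 m/s.
At r₂: circular v_c2 = √(μ/r₂) = 12910 m/s; transfer-apokrone v_a = √[μ(2/r₂ − 1/a_t)] = 9553 m/s.
Δv₂ = v_c2 − v_a = 3353 m/s.
= 3.353 km/s.

Δv ≈ 3.35 km/s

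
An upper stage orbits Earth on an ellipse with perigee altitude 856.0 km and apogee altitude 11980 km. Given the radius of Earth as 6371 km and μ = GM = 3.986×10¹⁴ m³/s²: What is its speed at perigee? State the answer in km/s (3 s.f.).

v ≈ 8.90 km/s

r_p = 6371 + 856.0 = 7227.0 km = 7.2270×10⁶ m.
r_a = 6371 + 11980 = 18351 km = 1.8351×10⁷ m.
Semi-major axis a = (r_p + r_a)/2 = 12789 km = 1.279×10⁷ m.
Vis-viva: v² = μ(2/r − 1/a) = 3.986×10¹⁴ × (2.767×10⁻⁷ − 7.819×10⁻⁸) = 7.914×10⁷ m²/s².
v = 8896 m/s = 8.896 km/s.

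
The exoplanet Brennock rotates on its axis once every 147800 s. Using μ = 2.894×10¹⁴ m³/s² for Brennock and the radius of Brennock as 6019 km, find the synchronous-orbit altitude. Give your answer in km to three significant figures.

h_sync ≈ 48300 km

A synchronous orbit has period T, so by Kepler's third law a = (μT²/4π²)^(1/3).
μT²/4π² = 2.894×10¹⁴ × (1.478×10⁵)² / 39.48 = 1.601×10²³ m³.
a = 5.430×10⁷ m = 54304 km.
Altitude h = a − R = 54304 − 6019 = 48285 km.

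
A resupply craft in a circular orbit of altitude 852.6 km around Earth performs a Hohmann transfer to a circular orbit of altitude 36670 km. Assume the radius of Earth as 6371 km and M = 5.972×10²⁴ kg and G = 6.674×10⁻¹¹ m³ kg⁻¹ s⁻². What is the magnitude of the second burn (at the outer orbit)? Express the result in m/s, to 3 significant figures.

μ = GM = 6.674×10⁻¹¹ × 5.972×10²⁴ = 3.986×10¹⁴ m³/s².
r₁ = 6371 + 852.6 = 7223.6 km = 7.2236×10⁶ m.
r₂ = 6371 + 36670 = 43041 km = 4.3041×10⁷ m.
Transfer ellipse a_t = (r₁ + r₂)/2 = 2.513×10⁷ m.
At r₁: circular v_c1 = √(μ/r₁) = 7428 m/s; transfer-perigee v_p = √[μ(2/r₁ − 1/a_t)] = 9721 m/s.
At r₂: circular v_c2 = √(μ/r₂) = 3043 m/s; transfer-apogee v_a = √[μ(2/r₂ − 1/a_t)] = 1631 m/s.
Δv₂ = v_c2 − v_a = 1412 m/s.

Δv ≈ 1410 m/s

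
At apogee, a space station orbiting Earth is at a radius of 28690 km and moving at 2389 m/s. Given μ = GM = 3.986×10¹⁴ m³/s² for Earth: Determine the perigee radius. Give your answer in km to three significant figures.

perigee radius ≈ 7420 km

r_a = 2.869×10⁷ m.
Specific energy ε = v²/2 − μ/r = -1.104×10⁷ J/kg, so a = −μ/(2ε) = 1.805×10⁷ m.
The apsides satisfy r_p + r_a = 2a, so the perigee radius is 2a − r_a = 7.416×10⁶ m = 7416.1 km.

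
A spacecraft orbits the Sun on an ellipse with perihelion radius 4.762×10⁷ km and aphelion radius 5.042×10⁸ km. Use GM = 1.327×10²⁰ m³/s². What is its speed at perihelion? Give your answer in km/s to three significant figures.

v ≈ 71.4 km/s

Semi-major axis a = (r_p + r_a)/2 = 2.7591×10⁸ km = 2.759×10¹¹ m.
Vis-viva: v² = μ(2/r − 1/a) = 1.327×10²⁰ × (4.200×10⁻¹¹ − 3.624×10⁻¹²) = 5.092×10⁹ m²/s².
v = 71360 m/s = 71.36 km/s.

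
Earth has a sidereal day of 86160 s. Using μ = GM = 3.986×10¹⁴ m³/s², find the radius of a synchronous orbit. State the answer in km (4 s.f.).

r_sync ≈ 42160 km

A synchronous orbit has period T, so by Kepler's third law a = (μT²/4π²)^(1/3).
μT²/4π² = 3.986×10¹⁴ × (8.616×10⁴)² / 39.48 = 7.495×10²² m³.
a = 4.216×10⁷ m = 42163 km.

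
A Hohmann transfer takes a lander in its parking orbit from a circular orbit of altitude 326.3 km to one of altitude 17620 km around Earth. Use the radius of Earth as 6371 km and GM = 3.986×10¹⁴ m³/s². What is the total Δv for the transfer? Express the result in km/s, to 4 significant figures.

r₁ = 6371 + 326.3 = 6697.3 km = 6.6973×10⁶ m.
r₂ = 6371 + 17620 = 23991 km = 2.3991×10⁷ m.
Transfer ellipse a_t = (r₁ + r₂)/2 = 1.534×10⁷ m.
At r₁: circular v_c1 = √(μ/r₁) = 7715 m/s; transfer-perigee v_p = √[μ(2/r₁ − 1/a_t)] = 9647 m/s.
Δv₁ = v_p − v_c1 = 1932 m/s.
At r₂: circular v_c2 = √(μ/r₂) = 4076 m/s; transfer-apogee v_a = √[μ(2/r₂ − 1/a_t)] = 2693 m/s.
Δv₂ = v_c2 − v_a = 1383 m/s.
Total Δv = Δv₁ + Δv₂ = 3315 m/s = 3.315 km/s.

Δv_total ≈ 3.315 km/s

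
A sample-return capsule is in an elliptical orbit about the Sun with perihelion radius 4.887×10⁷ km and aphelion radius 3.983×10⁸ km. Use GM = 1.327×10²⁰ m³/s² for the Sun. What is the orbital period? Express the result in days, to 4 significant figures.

Semi-major axis a = (r_p + r_a)/2 = (4.8870×10⁷ + 3.9830×10⁸)/2 = 2.2358×10⁸ km = 2.236×10¹¹ m.
By Kepler's third law T = 2π√(a³/μ) = 2π × 9.178×10⁶ = 5.766×10⁷ s.
= 667.4 days.

T ≈ 667.4 days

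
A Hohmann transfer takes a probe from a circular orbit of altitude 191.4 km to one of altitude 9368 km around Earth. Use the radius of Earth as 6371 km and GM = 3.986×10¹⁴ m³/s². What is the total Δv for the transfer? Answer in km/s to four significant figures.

r₁ = 6371 + 191.4 = 6562.4 km = 6.5624×10⁶ m.
r₂ = 6371 + 9368 = 15739 km = 1.5739×10⁷ m.
Transfer ellipse a_t = (r₁ + r₂)/2 = 1.115×10⁷ m.
At r₁: circular v_c1 = √(μ/r₁) = 7794 m/s; transfer-perigee v_p = √[μ(2/r₁ − 1/a_t)] = 9259 m/s.
Δv₁ = v_p − v_c1 = 1466 m/s.
At r₂: circular v_c2 = √(μ/r₂) = 5032 m/s; transfer-apogee v_a = √[μ(2/r₂ − 1/a_t)] = 3861 m/s.
Δv₂ = v_c2 − v_a = 1172 m/s.
Total Δv = Δv₁ + Δv₂ = 2637 m/s = 2.637 km/s.

Δv_total ≈ 2.637 km/s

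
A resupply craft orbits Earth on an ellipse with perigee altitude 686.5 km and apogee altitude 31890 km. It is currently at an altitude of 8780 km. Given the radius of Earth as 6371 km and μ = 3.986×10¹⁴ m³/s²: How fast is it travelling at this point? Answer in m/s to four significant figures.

v ≈ 5918 m/s

r_p = 6371 + 686.5 = 7057.5 km = 7.0575×10⁶ m.
r_a = 6371 + 31890 = 38261 km = 3.8261×10⁷ m.
r = 6371 + 8780 = 15151 km = 1.515×10⁷ m.
Semi-major axis a = (r_p + r_a)/2 = 22659 km = 2.266×10⁷ m.
Vis-viva: v² = μ(2/r − 1/a) = 3.986×10¹⁴ × (1.320×10⁻⁷ − 4.413×10⁻⁸) = 3.503×10⁷ m²/s².
v = 5918 m/s.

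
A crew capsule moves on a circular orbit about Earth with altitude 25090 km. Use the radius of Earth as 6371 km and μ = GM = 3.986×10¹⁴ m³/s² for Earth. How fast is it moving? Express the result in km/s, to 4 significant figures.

v ≈ 3.559 km/s

r = 6371 + 25090 = 31461 km = 3.1461×10⁷ m.
For a circular orbit v = √(μ/r) = √(3.986×10¹⁴ / 3.146×10⁷) = √(1.267×10⁷) = 3559 m/s.
That is 3.559 km/s.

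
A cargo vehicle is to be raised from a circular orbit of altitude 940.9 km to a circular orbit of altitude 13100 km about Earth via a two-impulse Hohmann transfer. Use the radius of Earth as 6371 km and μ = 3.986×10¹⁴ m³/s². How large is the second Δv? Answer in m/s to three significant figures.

Δv ≈ 1180 m/s

r₁ = 6371 + 940.9 = 7311.9 km = 7.3119×10⁶ m.
r₂ = 6371 + 13100 = 19471 km = 1.9471×10⁷ m.
Transfer ellipse a_t = (r₁ + r₂)/2 = 1.339×10⁷ m.
At r₁: circular v_c1 = √(μ/r₁) = 7383 m/s; transfer-perigee v_p = √[μ(2/r₁ − 1/a_t)] = 8903 m/s.
At r₂: circular v_c2 = √(μ/r₂) = 4525 m/s; transfer-apogee v_a = √[μ(2/r₂ − 1/a_t)] = 3343 m/s.
Δv₂ = v_c2 − v_a = 1181 m/s.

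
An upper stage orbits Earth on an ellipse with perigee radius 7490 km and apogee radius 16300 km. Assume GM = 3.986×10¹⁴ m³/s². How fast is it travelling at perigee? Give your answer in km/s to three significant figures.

Semi-major axis a = (r_p + r_a)/2 = 11895 km = 1.190×10⁷ m.
Vis-viva: v² = μ(2/r − 1/a) = 3.986×10¹⁴ × (2.670×10⁻⁷ − 8.407×10⁻⁸) = 7.293×10⁷ m²/s².
v = 8540 m/s = 8.540 km/s.

v ≈ 8.54 km/s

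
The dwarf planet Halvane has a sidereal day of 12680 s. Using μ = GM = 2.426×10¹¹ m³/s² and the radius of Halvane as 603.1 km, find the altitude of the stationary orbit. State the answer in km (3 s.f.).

A synchronous orbit has period T, so by Kepler's third law a = (μT²/4π²)^(1/3).
μT²/4π² = 2.426×10¹¹ × (1.268×10⁴)² / 39.48 = 9.880×10¹⁷ m³.
a = 9.960×10⁵ m = 995.99 km.
Altitude h = a − R = 995.99 − 603.1 = 392.89 km.

h_sync ≈ 393 km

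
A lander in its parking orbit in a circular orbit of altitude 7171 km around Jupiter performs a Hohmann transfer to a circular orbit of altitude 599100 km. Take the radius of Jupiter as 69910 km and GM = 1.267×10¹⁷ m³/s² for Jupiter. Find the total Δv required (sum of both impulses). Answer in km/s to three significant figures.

r₁ = 69910 + 7171 = 77081 km = 7.7081×10⁷ m.
r₂ = 69910 + 599100 = 669010 km = 6.6901×10⁸ m.
Transfer ellipse a_t = (r₁ + r₂)/2 = 3.730×10⁸ m.
At r₁: circular v_c1 = √(μ/r₁) = 40540 m/s; transfer-perijove v_p = √[μ(2/r₁ − 1/a_t)] = 54290 m/s.
Δv₁ = v_p − v_c1 = 13750 m/s.
At r₂: circular v_c2 = √(μ/r₂) = 13760 m/s; transfer-apojove v_a = √[μ(2/r₂ − 1/a_t)] = 6256 m/s.
Δv₂ = v_c2 − v_a = 7506 m/s.
Total Δv = Δv₁ + Δv₂ = 21260 m/s = 21.26 km/s.

Δv_total ≈ 21.3 km/s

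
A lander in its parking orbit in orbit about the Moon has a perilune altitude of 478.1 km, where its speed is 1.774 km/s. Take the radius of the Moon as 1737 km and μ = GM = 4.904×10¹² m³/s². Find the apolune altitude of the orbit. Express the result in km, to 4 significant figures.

apolune altitude ≈ 3706 km

r_p = 1737 + 478.1 = 2215.1 km = 2.215×10⁶ m.
Specific energy ε = v²/2 − μ/r = -6.404×10⁵ J/kg, so a = −μ/(2ε) = 3.829×10⁶ m.
The apsides satisfy r_p + r_a = 2a, so the apolune radius is 2a − r_p = 5.443×10⁶ m = 5443.1 km.
Apolune altitude = 5443.1 − 1737 = 3706.1 km.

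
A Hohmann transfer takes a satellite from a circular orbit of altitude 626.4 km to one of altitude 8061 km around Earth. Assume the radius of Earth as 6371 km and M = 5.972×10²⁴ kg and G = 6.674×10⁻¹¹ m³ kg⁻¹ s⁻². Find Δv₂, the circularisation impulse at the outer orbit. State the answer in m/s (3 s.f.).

μ = GM = 6.674×10⁻¹¹ × 5.972×10²⁴ = 3.986×10¹⁴ m³/s².
r₁ = 6371 + 626.4 = 6997.4 km = 6.9974×10⁶ m.
r₂ = 6371 + 8061 = 14432 km = 1.4432×10⁷ m.
Transfer ellipse a_t = (r₁ + r₂)/2 = 1.071×10⁷ m.
At r₁: circular v_c1 = √(μ/r₁) = 7547 m/s; transfer-perigee v_p = √[μ(2/r₁ − 1/a_t)] = 8759 m/s.
At r₂: circular v_c2 = √(μ/r₂) = 5255 m/s; transfer-apogee v_a = √[μ(2/r₂ − 1/a_t)] = 4247 m/s.
Δv₂ = v_c2 − v_a = 1008 m/s.

Δv ≈ 1010 m/s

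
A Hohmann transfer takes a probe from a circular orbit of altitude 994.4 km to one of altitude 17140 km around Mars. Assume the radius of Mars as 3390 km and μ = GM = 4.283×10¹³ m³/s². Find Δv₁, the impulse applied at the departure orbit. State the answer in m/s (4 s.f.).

r₁ = 3390 + 994.4 = 4384.4 km = 4.3844×10⁶ m.
r₂ = 3390 + 17140 = 20530 km = 2.0530×10⁷ m.
Transfer ellipse a_t = (r₁ + r₂)/2 = 1.246×10⁷ m.
At r₁: circular v_c1 = √(μ/r₁) = 3125 m/s; transfer-periapsis v_p = √[μ(2/r₁ − 1/a_t)] = 4012 m/s.
Δv₁ = v_p − v_c1 = 886.9 m/s.

Δv ≈ 886.9 m/s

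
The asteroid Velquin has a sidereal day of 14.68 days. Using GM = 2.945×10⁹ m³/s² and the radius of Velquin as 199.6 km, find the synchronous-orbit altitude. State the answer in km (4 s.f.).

h_sync ≈ 4733 km

T = 14.68 days = 1.268×10⁶ s.
A synchronous orbit has period T, so by Kepler's third law a = (μT²/4π²)^(1/3).
μT²/4π² = 2.945×10⁹ × (1.268×10⁶)² / 39.48 = 1.200×10²⁰ m³.
a = 4.933×10⁶ m = 4932.5 km.
Altitude h = a − R = 4932.5 − 199.6 = 4732.9 km.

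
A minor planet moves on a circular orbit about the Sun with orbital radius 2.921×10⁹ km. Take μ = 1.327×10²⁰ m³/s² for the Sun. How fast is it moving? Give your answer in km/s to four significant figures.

r = 2.921×10⁹ km = 2.921×10¹² m.
For a circular orbit v = √(μ/r) = √(1.327×10²⁰ / 2.921×10¹²) = √(4.543×10⁷) = 6740 m/s.
That is 6.740 km/s.

v ≈ 6.740 km/s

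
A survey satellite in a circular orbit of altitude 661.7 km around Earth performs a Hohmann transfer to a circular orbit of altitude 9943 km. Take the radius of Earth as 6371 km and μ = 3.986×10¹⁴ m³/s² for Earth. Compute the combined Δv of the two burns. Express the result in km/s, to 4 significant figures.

Δv_total ≈ 2.478 km/s

r₁ = 6371 + 661.7 = 7032.7 km = 7.0327×10⁶ m.
r₂ = 6371 + 9943 = 16314 km = 1.6314×10⁷ m.
Transfer ellipse a_t = (r₁ + r₂)/2 = 1.167×10⁷ m.
At r₁: circular v_c1 = √(μ/r₁) = 7528 m/s; transfer-perigee v_p = √[μ(2/r₁ − 1/a_t)] = 8900 m/s.
Δv₁ = v_p − v_c1 = 1372 m/s.
At r₂: circular v_c2 = √(μ/r₂) = 4943 m/s; transfer-apogee v_a = √[μ(2/r₂ − 1/a_t)] = 3837 m/s.
Δv₂ = v_c2 − v_a = 1106 m/s.
Total Δv = Δv₁ + Δv₂ = 2478 m/s = 2.478 km/s.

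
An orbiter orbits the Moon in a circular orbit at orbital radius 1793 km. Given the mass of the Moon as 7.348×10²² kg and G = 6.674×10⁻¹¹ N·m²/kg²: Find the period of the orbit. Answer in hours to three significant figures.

μ = GM = 6.674×10⁻¹¹ × 7.348×10²² = 4.904×10¹² m³/s².
r = 1793 km = 1.793×10⁶ m.
Kepler's third law: T = 2π√(r³/μ) = 2π√((1.793×10⁶)³ / 4.904×10¹²).
r³/μ = 1.175×10⁶ s², so T = 2π × 1.084×10³ = 6.812×10³ s.
Converting: 6.812×10³ s ÷ 3600 = 1.892 hours.

T ≈ 1.89 hours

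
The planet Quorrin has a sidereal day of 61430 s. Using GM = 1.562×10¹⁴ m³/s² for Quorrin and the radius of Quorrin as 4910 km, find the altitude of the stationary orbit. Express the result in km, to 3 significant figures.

h_sync ≈ 19700 km

A synchronous orbit has period T, so by Kepler's third law a = (μT²/4π²)^(1/3).
μT²/4π² = 1.562×10¹⁴ × (6.143×10⁴)² / 39.48 = 1.493×10²² m³.
a = 2.462×10⁷ m = 24624 km.
Altitude h = a − R = 24624 − 4910 = 19714 km.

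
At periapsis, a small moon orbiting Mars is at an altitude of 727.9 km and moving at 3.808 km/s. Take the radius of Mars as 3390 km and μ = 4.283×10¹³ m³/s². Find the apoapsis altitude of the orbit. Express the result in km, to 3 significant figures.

r_p = 3390 + 727.9 = 4117.9 km = 4.118×10⁶ m.
Specific energy ε = v²/2 − μ/r = -3.151×10⁶ J/kg, so a = −μ/(2ε) = 6.797×10⁶ m.
The apsides satisfy r_p + r_a = 2a, so the apoapsis radius is 2a − r_p = 9.477×10⁶ m = 9476.8 km.
Apoapsis altitude = 9476.8 − 3390 = 6086.8 km.

apoapsis altitude ≈ 6090 km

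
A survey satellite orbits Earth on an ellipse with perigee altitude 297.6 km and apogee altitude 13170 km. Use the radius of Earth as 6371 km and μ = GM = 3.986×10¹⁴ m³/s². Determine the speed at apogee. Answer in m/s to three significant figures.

r_p = 6371 + 297.6 = 6668.6 km = 6.6686×10⁶ m.
r_a = 6371 + 13170 = 19541 km = 1.9541×10⁷ m.
Semi-major axis a = (r_p + r_a)/2 = 13105 km = 1.310×10⁷ m.
Vis-viva: v² = μ(2/r − 1/a) = 3.986×10¹⁴ × (1.023×10⁻⁷ − 7.631×10⁻⁸) = 1.038×10⁷ m²/s².
v = 3222 m/s.

v ≈ 3220 m/s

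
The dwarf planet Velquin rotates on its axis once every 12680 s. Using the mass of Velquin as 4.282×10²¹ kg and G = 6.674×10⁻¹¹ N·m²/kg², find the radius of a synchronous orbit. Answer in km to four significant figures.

μ = GM = 6.674×10⁻¹¹ × 4.282×10²¹ = 2.858×10¹¹ m³/s².
A synchronous orbit has period T, so by Kepler's third law a = (μT²/4π²)^(1/3).
μT²/4π² = 2.858×10¹¹ × (1.268×10⁴)² / 39.48 = 1.164×10¹⁸ m³.
a = 1.052×10⁶ m = 1051.9 km.

r_sync ≈ 1052 km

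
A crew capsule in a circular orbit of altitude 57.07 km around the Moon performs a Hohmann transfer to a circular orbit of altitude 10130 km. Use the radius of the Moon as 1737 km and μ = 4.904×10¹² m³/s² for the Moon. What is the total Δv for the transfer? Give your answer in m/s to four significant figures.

r₁ = 1737 + 57.07 = 1794.1 km = 1.7941×10⁶ m.
r₂ = 1737 + 10130 = 11867 km = 1.1867×10⁷ m.
Transfer ellipse a_t = (r₁ + r₂)/2 = 6.831×10⁶ m.
At r₁: circular v_c1 = √(μ/r₁) = 1653 m/s; transfer-perilune v_p = √[μ(2/r₁ − 1/a_t)] = 2179 m/s.
Δv₁ = v_p − v_c1 = 525.9 m/s.
At r₂: circular v_c2 = √(μ/r₂) = 642.8 m/s; transfer-apolune v_a = √[μ(2/r₂ − 1/a_t)] = 329.5 m/s.
Δv₂ = v_c2 − v_a = 313.4 m/s.
Total Δv = Δv₁ + Δv₂ = 839.3 m/s.

Δv_total ≈ 839.3 m/s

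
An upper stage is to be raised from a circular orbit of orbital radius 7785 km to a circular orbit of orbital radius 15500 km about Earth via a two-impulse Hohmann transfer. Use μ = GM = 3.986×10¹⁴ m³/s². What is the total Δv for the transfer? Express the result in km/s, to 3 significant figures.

r₁ = 7785 km = 7.785×10⁶ m.
r₂ = 15500 km = 1.550×10⁷ m.
Transfer ellipse a_t = (r₁ + r₂)/2 = 1.164×10⁷ m.
At r₁: circular v_c1 = √(μ/r₁) = 7155 m/s; transfer-perigee v_p = √[μ(2/r₁ − 1/a_t)] = 8256 m/s.
Δv₁ = v_p − v_c1 = 1101 m/s.
At r₂: circular v_c2 = √(μ/r₂) = 5071 m/s; transfer-apogee v_a = √[μ(2/r₂ − 1/a_t)] = 4147 m/s.
Δv₂ = v_c2 − v_a = 924.3 m/s.
Total Δv = Δv₁ + Δv₂ = 2025 m/s = 2.025 km/s.

Δv_total ≈ 2.03 km/s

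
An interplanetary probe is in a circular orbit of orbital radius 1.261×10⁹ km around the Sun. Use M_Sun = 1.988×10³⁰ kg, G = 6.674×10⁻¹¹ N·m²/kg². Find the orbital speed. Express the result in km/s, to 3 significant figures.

μ = GM = 6.674×10⁻¹¹ × 1.988×10³⁰ = 1.327×10²⁰ m³/s².
r = 1.261×10⁹ km = 1.261×10¹² m.
For a circular orbit v = √(μ/r) = √(1.327×10²⁰ / 1.261×10¹²) = √(1.052×10⁸) = 10260 m/s.
That is 10.26 km/s.

v ≈ 10.3 km/s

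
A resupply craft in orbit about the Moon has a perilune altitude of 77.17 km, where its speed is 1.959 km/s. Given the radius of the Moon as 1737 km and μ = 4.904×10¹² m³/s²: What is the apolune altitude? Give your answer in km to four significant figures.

r_p = 1737 + 77.17 = 1814.2 km = 1.814×10⁶ m.
Specific energy ε = v²/2 − μ/r = -7.843×10⁵ J/kg, so a = −μ/(2ε) = 3.126×10⁶ m.
The apsides satisfy r_p + r_a = 2a, so the apolune radius is 2a − r_p = 4.438×10⁶ m = 4438.3 km.
Apolune altitude = 4438.3 − 1737 = 2701.3 km.

apolune altitude ≈ 2701 km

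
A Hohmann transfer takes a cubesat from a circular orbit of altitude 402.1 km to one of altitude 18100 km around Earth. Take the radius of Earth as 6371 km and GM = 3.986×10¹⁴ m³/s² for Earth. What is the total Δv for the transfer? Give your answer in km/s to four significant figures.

Δv_total ≈ 3.308 km/s

r₁ = 6371 + 402.1 = 6773.1 km = 6.7731×10⁶ m.
r₂ = 6371 + 18100 = 24471 km = 2.4471×10⁷ m.
Transfer ellipse a_t = (r₁ + r₂)/2 = 1.562×10⁷ m.
At r₁: circular v_c1 = √(μ/r₁) = 7671 m/s; transfer-perigee v_p = √[μ(2/r₁ − 1/a_t)] = 9601 m/s.
Δv₁ = v_p − v_c1 = 1930 m/s.
At r₂: circular v_c2 = √(μ/r₂) = 4036 m/s; transfer-apogee v_a = √[μ(2/r₂ − 1/a_t)] = 2657 m/s.
Δv₂ = v_c2 − v_a = 1378 m/s.
Total Δv = Δv₁ + Δv₂ = 3308 m/s = 3.308 km/s.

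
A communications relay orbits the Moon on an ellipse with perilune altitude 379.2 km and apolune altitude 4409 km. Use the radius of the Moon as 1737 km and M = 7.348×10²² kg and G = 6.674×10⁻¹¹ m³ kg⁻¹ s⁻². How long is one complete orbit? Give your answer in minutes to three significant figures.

μ = GM = 6.674×10⁻¹¹ × 7.348×10²² = 4.904×10¹² m³/s².
r_p = 1737 + 379.2 = 2116.2 km = 2.1162×10⁶ m.
r_a = 1737 + 4409 = 6146.0 km = 6.1460×10⁶ m.
Semi-major axis a = (r_p + r_a)/2 = (2116.2 + 6146.0)/2 = 4131.1 km = 4.131×10⁶ m.
By Kepler's third law T = 2π√(a³/μ) = 2π × 3.792×10³ = 2.382×10⁴ s.
= 397.1 minutes.

T ≈ 397 minutes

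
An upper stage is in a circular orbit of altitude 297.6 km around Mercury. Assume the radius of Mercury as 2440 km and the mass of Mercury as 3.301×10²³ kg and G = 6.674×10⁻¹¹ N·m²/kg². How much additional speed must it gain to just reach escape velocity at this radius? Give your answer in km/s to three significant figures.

Δv ≈ 1.18 km/s

μ = GM = 6.674×10⁻¹¹ × 3.301×10²³ = 2.203×10¹³ m³/s².
r = 2440 + 297.6 = 2737.6 km = 2.7376×10⁶ m.
Circular speed v_c = √(μ/r) = 2837 m/s.
Escape speed v_esc = √(2μ/r) = √2 × v_c = 4012 m/s.
Δv = v_esc − v_c = 1175 m/s = 1.175 km/s.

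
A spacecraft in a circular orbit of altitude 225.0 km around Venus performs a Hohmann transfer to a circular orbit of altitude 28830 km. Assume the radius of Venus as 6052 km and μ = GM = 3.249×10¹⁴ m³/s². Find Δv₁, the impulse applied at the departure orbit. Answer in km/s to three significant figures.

Δv ≈ 2.17 km/s

r₁ = 6052 + 225.0 = 6277.0 km = 6.2770×10⁶ m.
r₂ = 6052 + 28830 = 34882 km = 3.4882×10⁷ m.
Transfer ellipse a_t = (r₁ + r₂)/2 = 2.058×10⁷ m.
At r₁: circular v_c1 = √(μ/r₁) = 7194 m/s; transfer-periapsis v_p = √[μ(2/r₁ − 1/a_t)] = 9367 m/s.
Δv₁ = v_p − v_c1 = 2172 m/s.
= 2.172 km/s.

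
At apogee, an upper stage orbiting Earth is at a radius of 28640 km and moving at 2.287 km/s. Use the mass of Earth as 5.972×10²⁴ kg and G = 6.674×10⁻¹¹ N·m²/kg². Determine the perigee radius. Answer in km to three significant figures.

μ = GM = 6.674×10⁻¹¹ × 5.972×10²⁴ = 3.986×10¹⁴ m³/s².
r_a = 2.864×10⁷ m.
Specific energy ε = v²/2 − μ/r = -1.130×10⁷ J/kg, so a = −μ/(2ε) = 1.763×10⁷ m.
The apsides satisfy r_p + r_a = 2a, so the perigee radius is 2a − r_a = 6.627×10⁶ m = 6627.4 km.

perigee radius ≈ 6630 km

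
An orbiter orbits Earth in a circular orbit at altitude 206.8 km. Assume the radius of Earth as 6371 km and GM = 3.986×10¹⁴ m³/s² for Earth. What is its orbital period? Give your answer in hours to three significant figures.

T ≈ 1.47 hours

r = 6371 + 206.8 = 6577.8 km = 6.5778×10⁶ m.
Kepler's third law: T = 2π√(r³/μ) = 2π√((6.578×10⁶)³ / 3.986×10¹⁴).
r³/μ = 7.140×10⁵ s², so T = 2π × 8.450×10² = 5.309×10³ s.
Converting: 5.309×10³ s ÷ 3600 = 1.475 hours.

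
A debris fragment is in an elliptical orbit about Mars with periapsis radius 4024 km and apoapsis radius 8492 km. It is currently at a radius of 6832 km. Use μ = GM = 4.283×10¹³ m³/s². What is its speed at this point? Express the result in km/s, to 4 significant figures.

v ≈ 2.386 km/s

Semi-major axis a = (r_p + r_a)/2 = 6258.0 km = 6.258×10⁶ m.
Vis-viva: v² = μ(2/r − 1/a) = 4.283×10¹³ × (2.927×10⁻⁷ − 1.598×10⁻⁷) = 5.694×10⁶ m²/s².
v = 2386 m/s = 2.386 km/s.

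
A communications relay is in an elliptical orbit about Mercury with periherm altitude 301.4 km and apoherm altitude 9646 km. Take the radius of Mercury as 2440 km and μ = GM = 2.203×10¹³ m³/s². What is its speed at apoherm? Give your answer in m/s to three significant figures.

v ≈ 821 m/s

r_p = 2440 + 301.4 = 2741.4 km = 2.7414×10⁶ m.
r_a = 2440 + 9646 = 12086 km = 1.2086×10⁷ m.
Semi-major axis a = (r_p + r_a)/2 = 7413.7 km = 7.414×10⁶ m.
Vis-viva: v² = μ(2/r − 1/a) = 2.203×10¹³ × (1.655×10⁻⁷ − 1.349×10⁻⁷) = 6.740×10⁵ m²/s².
v = 821.0 m/s.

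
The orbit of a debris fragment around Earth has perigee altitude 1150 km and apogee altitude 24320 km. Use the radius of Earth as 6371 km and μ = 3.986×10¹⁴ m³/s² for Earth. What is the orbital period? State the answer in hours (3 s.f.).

r_p = 6371 + 1150 = 7521.0 km = 7.5210×10⁶ m.
r_a = 6371 + 24320 = 30691 km = 3.0691×10⁷ m.
Semi-major axis a = (r_p + r_a)/2 = (7521.0 + 30691)/2 = 19106 km = 1.911×10⁷ m.
By Kepler's third law T = 2π√(a³/μ) = 2π × 4.183×10³ = 2.628×10⁴ s.
= 7.301 hours.

T ≈ 7.30 hours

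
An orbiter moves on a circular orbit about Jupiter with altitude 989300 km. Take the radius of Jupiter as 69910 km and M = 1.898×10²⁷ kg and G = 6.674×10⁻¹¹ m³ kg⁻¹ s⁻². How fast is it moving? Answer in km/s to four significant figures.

μ = GM = 6.674×10⁻¹¹ × 1.898×10²⁷ = 1.267×10¹⁷ m³/s².
r = 69910 + 989300 = 1059200 km = 1.0592×10⁹ m.
For a circular orbit v = √(μ/r) = √(1.267×10¹⁷ / 1.059×10⁹) = √(1.196×10⁸) = 10940 m/s.
That is 10.94 km/s.

v ≈ 10.94 km/s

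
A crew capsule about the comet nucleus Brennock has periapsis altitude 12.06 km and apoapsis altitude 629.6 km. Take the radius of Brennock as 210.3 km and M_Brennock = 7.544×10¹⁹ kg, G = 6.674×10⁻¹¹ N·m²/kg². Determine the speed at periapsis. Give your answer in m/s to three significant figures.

v ≈ 189 m/s

μ = GM = 6.674×10⁻¹¹ × 7.544×10¹⁹ = 5.035×10⁹ m³/s².
r_p = 210.3 + 12.06 = 222.36 km = 2.2236×10⁵ m.
r_a = 210.3 + 629.6 = 839.90 km = 8.3990×10⁵ m.
Semi-major axis a = (r_p + r_a)/2 = 531.13 km = 5.311×10⁵ m.
Vis-viva: v² = μ(2/r − 1/a) = 5.035×10⁹ × (8.994×10⁻⁶ − 1.883×10⁻⁶) = 3.581×10⁴ m²/s².
v = 189.2 m/s.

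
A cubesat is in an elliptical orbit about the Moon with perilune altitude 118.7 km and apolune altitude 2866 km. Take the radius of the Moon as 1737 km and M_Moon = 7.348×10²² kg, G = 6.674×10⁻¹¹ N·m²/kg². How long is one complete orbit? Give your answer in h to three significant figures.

μ = GM = 6.674×10⁻¹¹ × 7.348×10²² = 4.904×10¹² m³/s².
r_p = 1737 + 118.7 = 1855.7 km = 1.8557×10⁶ m.
r_a = 1737 + 2866 = 4603.0 km = 4.6030×10⁶ m.
Semi-major axis a = (r_p + r_a)/2 = (1855.7 + 4603.0)/2 = 3229.3 km = 3.229×10⁶ m.
By Kepler's third law T = 2π√(a³/μ) = 2π × 2.621×10³ = 1.647×10⁴ s.
= 4.574 h.

T ≈ 4.57 h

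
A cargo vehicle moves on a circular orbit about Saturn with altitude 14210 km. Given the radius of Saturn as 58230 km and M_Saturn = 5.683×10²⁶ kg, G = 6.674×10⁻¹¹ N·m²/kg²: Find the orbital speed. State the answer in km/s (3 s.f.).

μ = GM = 6.674×10⁻¹¹ × 5.683×10²⁶ = 3.793×10¹⁶ m³/s².
r = 58230 + 14210 = 72440 km = 7.2440×10⁷ m.
For a circular orbit v = √(μ/r) = √(3.793×10¹⁶ / 7.244×10⁷) = √(5.236×10⁸) = 22880 m/s.
That is 22.88 km/s.

v ≈ 22.9 km/s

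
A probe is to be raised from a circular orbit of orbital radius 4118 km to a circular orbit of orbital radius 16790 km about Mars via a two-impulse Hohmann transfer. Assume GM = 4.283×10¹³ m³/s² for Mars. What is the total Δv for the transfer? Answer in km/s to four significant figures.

Δv_total ≈ 1.457 km/s

r₁ = 4118 km = 4.118×10⁶ m.
r₂ = 16790 km = 1.679×10⁷ m.
Transfer ellipse a_t = (r₁ + r₂)/2 = 1.045×10⁷ m.
At r₁: circular v_c1 = √(μ/r₁) = 3225 m/s; transfer-periapsis v_p = √[μ(2/r₁ − 1/a_t)] = 4087 m/s.
Δv₁ = v_p − v_c1 = 862.1 m/s.
At r₂: circular v_c2 = √(μ/r₂) = 1597 m/s; transfer-apoapsis v_a = √[μ(2/r₂ − 1/a_t)] = 1002 m/s.
Δv₂ = v_c2 − v_a = 594.7 m/s.
Total Δv = Δv₁ + Δv₂ = 1457 m/s = 1.457 km/s.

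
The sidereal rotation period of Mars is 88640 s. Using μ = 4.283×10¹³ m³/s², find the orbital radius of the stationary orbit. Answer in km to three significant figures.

A synchronous orbit has period T, so by Kepler's third law a = (μT²/4π²)^(1/3).
μT²/4π² = 4.283×10¹³ × (8.864×10⁴)² / 39.48 = 8.524×10²¹ m³.
a = 2.043×10⁷ m = 20428 km.

r_sync ≈ 20400 km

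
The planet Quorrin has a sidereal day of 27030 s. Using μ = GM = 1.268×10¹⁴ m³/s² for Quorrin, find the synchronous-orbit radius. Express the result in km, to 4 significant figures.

A synchronous orbit has period T, so by Kepler's third law a = (μT²/4π²)^(1/3).
μT²/4π² = 1.268×10¹⁴ × (2.703×10⁴)² / 39.48 = 2.347×10²¹ m³.
a = 1.329×10⁷ m = 13289 km.

r_sync ≈ 13290 km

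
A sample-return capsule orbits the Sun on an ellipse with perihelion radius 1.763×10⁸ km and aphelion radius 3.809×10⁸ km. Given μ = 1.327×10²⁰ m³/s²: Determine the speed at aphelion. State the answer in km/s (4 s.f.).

v ≈ 14.85 km/s

Semi-major axis a = (r_p + r_a)/2 = 2.7860×10⁸ km = 2.786×10¹¹ m.
Vis-viva: v² = μ(2/r − 1/a) = 1.327×10²⁰ × (5.251×10⁻¹² − 3.589×10⁻¹²) = 2.205×10⁸ m²/s².
v = 14850 m/s = 14.85 km/s.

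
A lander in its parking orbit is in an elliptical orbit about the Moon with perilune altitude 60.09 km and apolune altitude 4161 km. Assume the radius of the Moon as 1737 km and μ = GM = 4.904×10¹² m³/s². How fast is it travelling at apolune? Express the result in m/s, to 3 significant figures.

r_p = 1737 + 60.09 = 1797.1 km = 1.7971×10⁶ m.
r_a = 1737 + 4161 = 5898.0 km = 5.8980×10⁶ m.
Semi-major axis a = (r_p + r_a)/2 = 3847.5 km = 3.848×10⁶ m.
Vis-viva: v² = μ(2/r − 1/a) = 4.904×10¹² × (3.391×10⁻⁷ − 2.599×10⁻⁷) = 3.884×10⁵ m²/s².
v = 623.2 m/s.

v ≈ 623 m/s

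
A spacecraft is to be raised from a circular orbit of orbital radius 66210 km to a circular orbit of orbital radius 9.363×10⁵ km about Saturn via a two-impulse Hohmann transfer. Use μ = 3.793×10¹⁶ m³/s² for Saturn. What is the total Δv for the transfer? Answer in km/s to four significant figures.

Δv_total ≈ 12.83 km/s

r₁ = 66210 km = 6.621×10⁷ m.
r₂ = 9.363×10⁵ km = 9.363×10⁸ m.
Transfer ellipse a_t = (r₁ + r₂)/2 = 5.013×10⁸ m.
At r₁: circular v_c1 = √(μ/r₁) = 23930 m/s; transfer-perikrone v_p = √[μ(2/r₁ − 1/a_t)] = 32710 m/s.
Δv₁ = v_p − v_c1 = 8777 m/s.
At r₂: circular v_c2 = √(μ/r₂) = 6365 m/s; transfer-apokrone v_a = √[μ(2/r₂ − 1/a_t)] = 2313 m/s.
Δv₂ = v_c2 − v_a = 4052 m/s.
Total Δv = Δv₁ + Δv₂ = 12830 m/s = 12.83 km/s.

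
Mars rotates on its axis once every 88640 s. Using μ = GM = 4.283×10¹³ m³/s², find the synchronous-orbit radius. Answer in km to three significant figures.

A synchronous orbit has period T, so by Kepler's third law a = (μT²/4π²)^(1/3).
μT²/4π² = 4.283×10¹³ × (8.864×10⁴)² / 39.48 = 8.524×10²¹ m³.
a = 2.043×10⁷ m = 20428 km.

r_sync ≈ 20400 km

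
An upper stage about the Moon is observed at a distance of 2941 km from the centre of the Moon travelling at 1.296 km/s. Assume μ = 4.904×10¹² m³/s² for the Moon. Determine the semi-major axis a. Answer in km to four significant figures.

a ≈ 2963 km

r = 2.941×10⁶ m.
Vis-viva rearranged: 1/a = 2/r − v²/μ = 6.800×10⁻⁷ − 3.425×10⁻⁷ = 3.375×10⁻⁷ m⁻¹.
a = 2.963×10⁶ m = 2962.6 km.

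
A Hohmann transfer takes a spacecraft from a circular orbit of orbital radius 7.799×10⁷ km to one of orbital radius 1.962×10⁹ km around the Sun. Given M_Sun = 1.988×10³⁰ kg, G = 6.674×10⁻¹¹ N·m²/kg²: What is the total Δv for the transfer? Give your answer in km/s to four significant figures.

μ = GM = 6.674×10⁻¹¹ × 1.988×10³⁰ = 1.327×10²⁰ m³/s².
r₁ = 7.799×10⁷ km = 7.799×10¹⁰ m.
r₂ = 1.962×10⁹ km = 1.962×10¹² m.
Transfer ellipse a_t = (r₁ + r₂)/2 = 1.020×10¹² m.
At r₁: circular v_c1 = √(μ/r₁) = 41250 m/s; transfer-perihelion v_p = √[μ(2/r₁ − 1/a_t)] = 57200 m/s.
Δv₁ = v_p − v_c1 = 15960 m/s.
At r₂: circular v_c2 = √(μ/r₂) = 8223 m/s; transfer-aphelion v_a = √[μ(2/r₂ − 1/a_t)] = 2274 m/s.
Δv₂ = v_c2 − v_a = 5950 m/s.
Total Δv = Δv₁ + Δv₂ = 21910 m/s = 21.91 km/s.

Δv_total ≈ 21.91 km/s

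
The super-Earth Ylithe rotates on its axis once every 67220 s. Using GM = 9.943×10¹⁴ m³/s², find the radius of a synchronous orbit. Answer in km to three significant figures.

A synchronous orbit has period T, so by Kepler's third law a = (μT²/4π²)^(1/3).
μT²/4π² = 9.943×10¹⁴ × (6.722×10⁴)² / 39.48 = 1.138×10²³ m³.
a = 4.846×10⁷ m = 48460 km.

r_sync ≈ 48500 km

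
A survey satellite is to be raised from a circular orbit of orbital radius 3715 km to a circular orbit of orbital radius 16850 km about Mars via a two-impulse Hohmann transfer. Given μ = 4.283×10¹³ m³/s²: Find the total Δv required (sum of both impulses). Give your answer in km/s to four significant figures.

Δv_total ≈ 1.587 km/s

r₁ = 3715 km = 3.715×10⁶ m.
r₂ = 16850 km = 1.685×10⁷ m.
Transfer ellipse a_t = (r₁ + r₂)/2 = 1.028×10⁷ m.
At r₁: circular v_c1 = √(μ/r₁) = 3395 m/s; transfer-periapsis v_p = √[μ(2/r₁ − 1/a_t)] = 4347 m/s.
Δv₁ = v_p − v_c1 = 951.1 m/s.
At r₂: circular v_c2 = √(μ/r₂) = 1594 m/s; transfer-apoapsis v_a = √[μ(2/r₂ − 1/a_t)] = 958.3 m/s.
Δv₂ = v_c2 − v_a = 636.0 m/s.
Total Δv = Δv₁ + Δv₂ = 1587 m/s = 1.587 km/s.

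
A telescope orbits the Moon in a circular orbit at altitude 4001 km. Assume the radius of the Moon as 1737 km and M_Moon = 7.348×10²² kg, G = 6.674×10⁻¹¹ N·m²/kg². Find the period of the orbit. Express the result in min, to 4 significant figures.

T ≈ 650.0 min

μ = GM = 6.674×10⁻¹¹ × 7.348×10²² = 4.904×10¹² m³/s².
r = 1737 + 4001 = 5738.0 km = 5.7380×10⁶ m.
Kepler's third law: T = 2π√(r³/μ) = 2π√((5.738×10⁶)³ / 4.904×10¹²).
r³/μ = 3.852×10⁷ s², so T = 2π × 6.207×10³ = 3.900×10⁴ s.
Converting: 3.900×10⁴ s ÷ 60.00 = 650.0 min.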